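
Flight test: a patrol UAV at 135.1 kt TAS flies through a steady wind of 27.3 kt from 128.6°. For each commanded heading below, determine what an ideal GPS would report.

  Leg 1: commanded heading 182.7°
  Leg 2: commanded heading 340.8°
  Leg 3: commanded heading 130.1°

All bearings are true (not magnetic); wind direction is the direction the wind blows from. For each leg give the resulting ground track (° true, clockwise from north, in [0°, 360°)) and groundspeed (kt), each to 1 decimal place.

Leg 1: track=193.2°, groundspeed=121.1 kt
Leg 2: track=335.5°, groundspeed=158.9 kt
Leg 3: track=130.5°, groundspeed=107.8 kt

Leg 1: heading 182.7°; drift +10.5° → track 193.2°, groundspeed 121.1 kt
Leg 2: heading 340.8°; drift -5.3° → track 335.5°, groundspeed 158.9 kt
Leg 3: heading 130.1°; drift +0.4° → track 130.5°, groundspeed 107.8 kt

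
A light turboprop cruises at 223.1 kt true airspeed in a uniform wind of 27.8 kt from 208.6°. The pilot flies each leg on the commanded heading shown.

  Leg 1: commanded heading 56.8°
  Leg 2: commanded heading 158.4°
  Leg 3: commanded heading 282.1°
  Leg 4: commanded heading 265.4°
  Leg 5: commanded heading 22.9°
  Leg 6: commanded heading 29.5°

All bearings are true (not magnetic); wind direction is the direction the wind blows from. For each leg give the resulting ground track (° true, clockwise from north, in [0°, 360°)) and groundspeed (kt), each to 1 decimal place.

Leg 1: track=53.8°, groundspeed=247.9 kt
Leg 2: track=152.5°, groundspeed=206.4 kt
Leg 3: track=289.2°, groundspeed=216.8 kt
Leg 4: track=271.8°, groundspeed=209.2 kt
Leg 5: track=23.5°, groundspeed=250.8 kt
Leg 6: track=29.4°, groundspeed=250.9 kt

Leg 1: heading 56.8°; drift -3.0° → track 53.8°, groundspeed 247.9 kt
Leg 2: heading 158.4°; drift -5.9° → track 152.5°, groundspeed 206.4 kt
Leg 3: heading 282.1°; drift +7.1° → track 289.2°, groundspeed 216.8 kt
Leg 4: heading 265.4°; drift +6.4° → track 271.8°, groundspeed 209.2 kt
Leg 5: heading 22.9°; drift +0.6° → track 23.5°, groundspeed 250.8 kt
Leg 6: heading 29.5°; drift -0.1° → track 29.4°, groundspeed 250.9 kt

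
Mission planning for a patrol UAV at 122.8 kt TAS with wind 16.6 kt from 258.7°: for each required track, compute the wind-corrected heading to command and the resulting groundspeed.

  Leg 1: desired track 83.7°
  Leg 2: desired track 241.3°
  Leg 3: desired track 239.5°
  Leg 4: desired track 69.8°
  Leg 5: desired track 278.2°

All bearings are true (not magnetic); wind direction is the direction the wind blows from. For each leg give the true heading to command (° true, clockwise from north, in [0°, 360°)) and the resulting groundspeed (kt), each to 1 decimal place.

Leg 1: desired track 83.7°; wind correction +0.7° → command heading 84.4°, groundspeed 139.3 kt
Leg 2: desired track 241.3°; wind correction +2.3° → command heading 243.6°, groundspeed 106.9 kt
Leg 3: desired track 239.5°; wind correction +2.5° → command heading 242.0°, groundspeed 107.0 kt
Leg 4: desired track 69.8°; wind correction -1.2° → command heading 68.6°, groundspeed 139.2 kt
Leg 5: desired track 278.2°; wind correction -2.6° → command heading 275.6°, groundspeed 107.0 kt

Leg 1: heading=84.4°, groundspeed=139.3 kt
Leg 2: heading=243.6°, groundspeed=106.9 kt
Leg 3: heading=242.0°, groundspeed=107.0 kt
Leg 4: heading=68.6°, groundspeed=139.2 kt
Leg 5: heading=275.6°, groundspeed=107.0 kt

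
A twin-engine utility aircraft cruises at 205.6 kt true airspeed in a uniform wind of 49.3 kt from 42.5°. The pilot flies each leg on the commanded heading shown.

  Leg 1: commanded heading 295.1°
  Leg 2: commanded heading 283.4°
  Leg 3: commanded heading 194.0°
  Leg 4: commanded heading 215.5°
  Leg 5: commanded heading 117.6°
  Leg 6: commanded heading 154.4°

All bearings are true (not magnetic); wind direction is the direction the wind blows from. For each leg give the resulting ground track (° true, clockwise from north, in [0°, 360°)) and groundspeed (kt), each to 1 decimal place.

Leg 1: track=283.0°, groundspeed=225.3 kt
Leg 2: track=272.8°, groundspeed=233.6 kt
Leg 3: track=199.4°, groundspeed=250.0 kt
Leg 4: track=216.9°, groundspeed=254.6 kt
Leg 5: track=131.5°, groundspeed=198.7 kt
Leg 6: track=165.9°, groundspeed=228.6 kt

Leg 1: heading 295.1°; drift -12.1° → track 283.0°, groundspeed 225.3 kt
Leg 2: heading 283.4°; drift -10.6° → track 272.8°, groundspeed 233.6 kt
Leg 3: heading 194.0°; drift +5.4° → track 199.4°, groundspeed 250.0 kt
Leg 4: heading 215.5°; drift +1.4° → track 216.9°, groundspeed 254.6 kt
Leg 5: heading 117.6°; drift +13.9° → track 131.5°, groundspeed 198.7 kt
Leg 6: heading 154.4°; drift +11.5° → track 165.9°, groundspeed 228.6 kt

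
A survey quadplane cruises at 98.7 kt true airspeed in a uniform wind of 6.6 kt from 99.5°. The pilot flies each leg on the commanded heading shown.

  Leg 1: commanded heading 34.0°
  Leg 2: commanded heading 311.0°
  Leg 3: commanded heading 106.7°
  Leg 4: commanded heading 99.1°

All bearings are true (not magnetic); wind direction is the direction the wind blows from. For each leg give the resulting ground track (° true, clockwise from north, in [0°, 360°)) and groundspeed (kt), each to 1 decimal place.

Leg 1: track=30.4°, groundspeed=96.2 kt
Leg 2: track=309.1°, groundspeed=104.4 kt
Leg 3: track=107.2°, groundspeed=92.2 kt
Leg 4: track=99.1°, groundspeed=92.1 kt

Leg 1: heading 34.0°; drift -3.6° → track 30.4°, groundspeed 96.2 kt
Leg 2: heading 311.0°; drift -1.9° → track 309.1°, groundspeed 104.4 kt
Leg 3: heading 106.7°; drift +0.5° → track 107.2°, groundspeed 92.2 kt
Leg 4: heading 99.1°; drift +0.0° → track 99.1°, groundspeed 92.1 kt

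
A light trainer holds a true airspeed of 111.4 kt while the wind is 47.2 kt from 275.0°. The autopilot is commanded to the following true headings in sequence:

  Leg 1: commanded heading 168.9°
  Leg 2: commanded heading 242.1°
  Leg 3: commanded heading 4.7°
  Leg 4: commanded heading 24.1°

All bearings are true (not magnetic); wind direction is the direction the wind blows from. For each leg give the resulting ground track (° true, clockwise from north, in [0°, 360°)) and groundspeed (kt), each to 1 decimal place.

Leg 1: track=148.9°, groundspeed=132.5 kt
Leg 2: track=222.4°, groundspeed=76.2 kt
Leg 3: track=27.7°, groundspeed=120.8 kt
Leg 4: track=43.5°, groundspeed=134.5 kt

Leg 1: heading 168.9°; drift -20.0° → track 148.9°, groundspeed 132.5 kt
Leg 2: heading 242.1°; drift -19.7° → track 222.4°, groundspeed 76.2 kt
Leg 3: heading 4.7°; drift +23.0° → track 27.7°, groundspeed 120.8 kt
Leg 4: heading 24.1°; drift +19.4° → track 43.5°, groundspeed 134.5 kt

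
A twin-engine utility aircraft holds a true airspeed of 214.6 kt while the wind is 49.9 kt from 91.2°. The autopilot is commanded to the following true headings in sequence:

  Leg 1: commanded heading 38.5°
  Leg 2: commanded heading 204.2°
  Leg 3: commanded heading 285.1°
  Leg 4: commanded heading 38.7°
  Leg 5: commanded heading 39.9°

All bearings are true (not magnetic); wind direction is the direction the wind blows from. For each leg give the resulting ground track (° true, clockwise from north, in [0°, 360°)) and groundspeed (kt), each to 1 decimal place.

Leg 1: heading 38.5°; drift -12.2° → track 26.3°, groundspeed 188.6 kt
Leg 2: heading 204.2°; drift +11.1° → track 215.3°, groundspeed 238.6 kt
Leg 3: heading 285.1°; drift -2.6° → track 282.5°, groundspeed 263.3 kt
Leg 4: heading 38.7°; drift -12.1° → track 26.6°, groundspeed 188.4 kt
Leg 5: heading 39.9°; drift -12.0° → track 27.9°, groundspeed 187.5 kt

Leg 1: track=26.3°, groundspeed=188.6 kt
Leg 2: track=215.3°, groundspeed=238.6 kt
Leg 3: track=282.5°, groundspeed=263.3 kt
Leg 4: track=26.6°, groundspeed=188.4 kt
Leg 5: track=27.9°, groundspeed=187.5 kt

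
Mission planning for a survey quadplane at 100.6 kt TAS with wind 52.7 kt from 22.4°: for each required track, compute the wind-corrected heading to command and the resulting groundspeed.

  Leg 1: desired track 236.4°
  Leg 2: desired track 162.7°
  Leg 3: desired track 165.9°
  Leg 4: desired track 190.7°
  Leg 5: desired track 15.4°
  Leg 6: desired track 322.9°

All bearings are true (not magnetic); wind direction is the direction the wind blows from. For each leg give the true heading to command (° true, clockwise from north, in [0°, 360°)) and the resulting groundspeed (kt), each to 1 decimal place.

Leg 1: desired track 236.4°; wind correction +17.0° → command heading 253.4°, groundspeed 139.9 kt
Leg 2: desired track 162.7°; wind correction -19.5° → command heading 143.2°, groundspeed 135.3 kt
Leg 3: desired track 165.9°; wind correction -18.2° → command heading 147.7°, groundspeed 138.0 kt
Leg 4: desired track 190.7°; wind correction -6.1° → command heading 184.6°, groundspeed 151.6 kt
Leg 5: desired track 15.4°; wind correction +3.7° → command heading 19.1°, groundspeed 48.1 kt
Leg 6: desired track 322.9°; wind correction +26.8° → command heading 349.7°, groundspeed 63.0 kt

Leg 1: heading=253.4°, groundspeed=139.9 kt
Leg 2: heading=143.2°, groundspeed=135.3 kt
Leg 3: heading=147.7°, groundspeed=138.0 kt
Leg 4: heading=184.6°, groundspeed=151.6 kt
Leg 5: heading=19.1°, groundspeed=48.1 kt
Leg 6: heading=349.7°, groundspeed=63.0 kt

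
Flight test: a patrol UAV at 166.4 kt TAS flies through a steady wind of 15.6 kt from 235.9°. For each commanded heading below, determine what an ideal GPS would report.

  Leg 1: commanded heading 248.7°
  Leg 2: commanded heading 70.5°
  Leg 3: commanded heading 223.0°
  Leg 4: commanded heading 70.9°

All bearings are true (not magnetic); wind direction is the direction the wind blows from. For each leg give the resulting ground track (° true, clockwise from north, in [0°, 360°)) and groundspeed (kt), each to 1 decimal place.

Leg 1: heading 248.7°; drift +1.3° → track 250.0°, groundspeed 151.2 kt
Leg 2: heading 70.5°; drift -1.2° → track 69.3°, groundspeed 181.5 kt
Leg 3: heading 223.0°; drift -1.3° → track 221.7°, groundspeed 151.2 kt
Leg 4: heading 70.9°; drift -1.3° → track 69.6°, groundspeed 181.5 kt

Leg 1: track=250.0°, groundspeed=151.2 kt
Leg 2: track=69.3°, groundspeed=181.5 kt
Leg 3: track=221.7°, groundspeed=151.2 kt
Leg 4: track=69.6°, groundspeed=181.5 kt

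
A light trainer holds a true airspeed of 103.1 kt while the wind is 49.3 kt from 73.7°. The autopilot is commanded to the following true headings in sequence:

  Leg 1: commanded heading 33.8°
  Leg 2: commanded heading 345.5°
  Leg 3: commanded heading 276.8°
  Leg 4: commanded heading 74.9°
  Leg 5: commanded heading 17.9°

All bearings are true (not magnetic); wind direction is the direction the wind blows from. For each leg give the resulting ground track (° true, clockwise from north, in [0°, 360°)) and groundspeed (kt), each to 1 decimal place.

Leg 1: heading 33.8°; drift -25.8° → track 8.0°, groundspeed 72.5 kt
Leg 2: heading 345.5°; drift -25.9° → track 319.6°, groundspeed 112.9 kt
Leg 3: heading 276.8°; drift -7.4° → track 269.4°, groundspeed 149.7 kt
Leg 4: heading 74.9°; drift +1.1° → track 76.0°, groundspeed 53.8 kt
Leg 5: heading 17.9°; drift -28.4° → track 349.5°, groundspeed 85.7 kt

Leg 1: track=8.0°, groundspeed=72.5 kt
Leg 2: track=319.6°, groundspeed=112.9 kt
Leg 3: track=269.4°, groundspeed=149.7 kt
Leg 4: track=76.0°, groundspeed=53.8 kt
Leg 5: track=349.5°, groundspeed=85.7 kt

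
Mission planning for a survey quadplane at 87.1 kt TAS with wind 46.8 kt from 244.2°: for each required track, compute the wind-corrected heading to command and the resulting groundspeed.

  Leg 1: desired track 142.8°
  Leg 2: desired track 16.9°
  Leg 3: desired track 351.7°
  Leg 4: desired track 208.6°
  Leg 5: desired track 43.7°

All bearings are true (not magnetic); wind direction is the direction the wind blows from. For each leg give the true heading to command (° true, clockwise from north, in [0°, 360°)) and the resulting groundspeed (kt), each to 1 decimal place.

Leg 1: desired track 142.8°; wind correction +31.8° → command heading 174.6°, groundspeed 83.3 kt
Leg 2: desired track 16.9°; wind correction -23.3° → command heading 353.6°, groundspeed 111.8 kt
Leg 3: desired track 351.7°; wind correction -30.8° → command heading 320.9°, groundspeed 88.9 kt
Leg 4: desired track 208.6°; wind correction +18.2° → command heading 226.8°, groundspeed 44.7 kt
Leg 5: desired track 43.7°; wind correction -10.8° → command heading 32.9°, groundspeed 129.4 kt

Leg 1: heading=174.6°, groundspeed=83.3 kt
Leg 2: heading=353.6°, groundspeed=111.8 kt
Leg 3: heading=320.9°, groundspeed=88.9 kt
Leg 4: heading=226.8°, groundspeed=44.7 kt
Leg 5: heading=32.9°, groundspeed=129.4 kt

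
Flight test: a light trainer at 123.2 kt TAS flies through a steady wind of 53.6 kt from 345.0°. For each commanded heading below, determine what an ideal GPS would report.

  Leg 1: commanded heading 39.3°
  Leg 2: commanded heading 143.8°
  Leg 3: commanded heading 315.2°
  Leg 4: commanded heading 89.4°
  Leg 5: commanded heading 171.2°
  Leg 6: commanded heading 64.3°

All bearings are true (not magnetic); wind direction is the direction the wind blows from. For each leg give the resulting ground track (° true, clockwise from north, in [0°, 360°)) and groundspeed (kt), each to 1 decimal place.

Leg 1: heading 39.3°; drift +25.3° → track 64.6°, groundspeed 101.7 kt
Leg 2: heading 143.8°; drift +6.4° → track 150.2°, groundspeed 174.3 kt
Leg 3: heading 315.2°; drift -19.2° → track 296.0°, groundspeed 81.2 kt
Leg 4: heading 89.4°; drift +20.8° → track 110.2°, groundspeed 146.1 kt
Leg 5: heading 171.2°; drift -1.9° → track 169.3°, groundspeed 176.6 kt
Leg 6: heading 64.3°; drift +24.9° → track 89.2°, groundspeed 124.9 kt

Leg 1: track=64.6°, groundspeed=101.7 kt
Leg 2: track=150.2°, groundspeed=174.3 kt
Leg 3: track=296.0°, groundspeed=81.2 kt
Leg 4: track=110.2°, groundspeed=146.1 kt
Leg 5: track=169.3°, groundspeed=176.6 kt
Leg 6: track=89.2°, groundspeed=124.9 kt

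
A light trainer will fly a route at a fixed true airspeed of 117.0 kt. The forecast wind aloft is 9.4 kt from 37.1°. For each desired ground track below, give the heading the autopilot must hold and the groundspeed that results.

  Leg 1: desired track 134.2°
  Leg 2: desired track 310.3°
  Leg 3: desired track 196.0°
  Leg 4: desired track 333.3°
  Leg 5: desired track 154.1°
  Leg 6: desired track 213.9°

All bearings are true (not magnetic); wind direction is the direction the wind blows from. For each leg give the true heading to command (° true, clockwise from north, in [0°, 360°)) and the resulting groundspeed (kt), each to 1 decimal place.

Leg 1: heading=129.6°, groundspeed=117.8 kt
Leg 2: heading=314.9°, groundspeed=116.1 kt
Leg 3: heading=194.3°, groundspeed=125.7 kt
Leg 4: heading=337.4°, groundspeed=112.5 kt
Leg 5: heading=150.0°, groundspeed=121.0 kt
Leg 6: heading=213.6°, groundspeed=126.4 kt

Leg 1: desired track 134.2°; wind correction -4.6° → command heading 129.6°, groundspeed 117.8 kt
Leg 2: desired track 310.3°; wind correction +4.6° → command heading 314.9°, groundspeed 116.1 kt
Leg 3: desired track 196.0°; wind correction -1.7° → command heading 194.3°, groundspeed 125.7 kt
Leg 4: desired track 333.3°; wind correction +4.1° → command heading 337.4°, groundspeed 112.5 kt
Leg 5: desired track 154.1°; wind correction -4.1° → command heading 150.0°, groundspeed 121.0 kt
Leg 6: desired track 213.9°; wind correction -0.3° → command heading 213.6°, groundspeed 126.4 kt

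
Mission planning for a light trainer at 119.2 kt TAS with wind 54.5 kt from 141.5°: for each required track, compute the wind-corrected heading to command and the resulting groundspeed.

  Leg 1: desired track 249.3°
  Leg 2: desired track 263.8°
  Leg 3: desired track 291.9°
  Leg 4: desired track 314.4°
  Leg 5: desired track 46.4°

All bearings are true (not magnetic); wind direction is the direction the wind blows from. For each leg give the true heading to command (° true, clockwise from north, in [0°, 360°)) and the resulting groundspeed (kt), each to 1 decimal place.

Leg 1: heading=223.5°, groundspeed=124.0 kt
Leg 2: heading=241.1°, groundspeed=139.1 kt
Leg 3: heading=278.8°, groundspeed=163.5 kt
Leg 4: heading=311.2°, groundspeed=173.1 kt
Leg 5: heading=73.5°, groundspeed=111.0 kt

Leg 1: desired track 249.3°; wind correction -25.8° → command heading 223.5°, groundspeed 124.0 kt
Leg 2: desired track 263.8°; wind correction -22.7° → command heading 241.1°, groundspeed 139.1 kt
Leg 3: desired track 291.9°; wind correction -13.1° → command heading 278.8°, groundspeed 163.5 kt
Leg 4: desired track 314.4°; wind correction -3.2° → command heading 311.2°, groundspeed 173.1 kt
Leg 5: desired track 46.4°; wind correction +27.1° → command heading 73.5°, groundspeed 111.0 kt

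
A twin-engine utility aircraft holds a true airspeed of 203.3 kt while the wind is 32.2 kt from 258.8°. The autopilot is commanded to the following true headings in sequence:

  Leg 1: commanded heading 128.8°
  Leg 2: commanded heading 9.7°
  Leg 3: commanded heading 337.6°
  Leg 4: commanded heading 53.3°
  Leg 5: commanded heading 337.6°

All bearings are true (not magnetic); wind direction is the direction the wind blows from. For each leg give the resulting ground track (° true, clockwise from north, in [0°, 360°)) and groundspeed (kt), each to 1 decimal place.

Leg 1: heading 128.8°; drift -6.3° → track 122.5°, groundspeed 225.4 kt
Leg 2: heading 9.7°; drift +8.0° → track 17.7°, groundspeed 216.9 kt
Leg 3: heading 337.6°; drift +9.1° → track 346.7°, groundspeed 199.6 kt
Leg 4: heading 53.3°; drift +3.4° → track 56.7°, groundspeed 232.8 kt
Leg 5: heading 337.6°; drift +9.1° → track 346.7°, groundspeed 199.6 kt

Leg 1: track=122.5°, groundspeed=225.4 kt
Leg 2: track=17.7°, groundspeed=216.9 kt
Leg 3: track=346.7°, groundspeed=199.6 kt
Leg 4: track=56.7°, groundspeed=232.8 kt
Leg 5: track=346.7°, groundspeed=199.6 kt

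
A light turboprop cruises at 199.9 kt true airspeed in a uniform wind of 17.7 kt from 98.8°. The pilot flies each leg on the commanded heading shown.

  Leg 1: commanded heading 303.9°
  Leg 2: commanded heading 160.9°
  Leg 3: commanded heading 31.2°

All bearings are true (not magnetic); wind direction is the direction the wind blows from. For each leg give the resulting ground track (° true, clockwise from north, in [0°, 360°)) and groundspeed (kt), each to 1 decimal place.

Leg 1: track=301.9°, groundspeed=216.1 kt
Leg 2: track=165.6°, groundspeed=192.3 kt
Leg 3: track=26.4°, groundspeed=193.8 kt

Leg 1: heading 303.9°; drift -2.0° → track 301.9°, groundspeed 216.1 kt
Leg 2: heading 160.9°; drift +4.7° → track 165.6°, groundspeed 192.3 kt
Leg 3: heading 31.2°; drift -4.8° → track 26.4°, groundspeed 193.8 kt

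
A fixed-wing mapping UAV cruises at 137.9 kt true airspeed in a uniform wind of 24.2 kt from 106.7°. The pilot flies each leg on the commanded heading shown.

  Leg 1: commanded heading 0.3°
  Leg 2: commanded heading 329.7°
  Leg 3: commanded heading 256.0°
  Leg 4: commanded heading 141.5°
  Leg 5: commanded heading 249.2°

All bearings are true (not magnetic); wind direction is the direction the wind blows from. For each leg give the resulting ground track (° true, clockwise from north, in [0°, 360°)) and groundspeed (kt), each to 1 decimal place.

Leg 1: track=351.2°, groundspeed=146.6 kt
Leg 2: track=323.6°, groundspeed=156.5 kt
Leg 3: track=260.5°, groundspeed=159.2 kt
Leg 4: track=148.2°, groundspeed=118.8 kt
Leg 5: track=254.6°, groundspeed=157.8 kt

Leg 1: heading 0.3°; drift -9.1° → track 351.2°, groundspeed 146.6 kt
Leg 2: heading 329.7°; drift -6.1° → track 323.6°, groundspeed 156.5 kt
Leg 3: heading 256.0°; drift +4.5° → track 260.5°, groundspeed 159.2 kt
Leg 4: heading 141.5°; drift +6.7° → track 148.2°, groundspeed 118.8 kt
Leg 5: heading 249.2°; drift +5.4° → track 254.6°, groundspeed 157.8 kt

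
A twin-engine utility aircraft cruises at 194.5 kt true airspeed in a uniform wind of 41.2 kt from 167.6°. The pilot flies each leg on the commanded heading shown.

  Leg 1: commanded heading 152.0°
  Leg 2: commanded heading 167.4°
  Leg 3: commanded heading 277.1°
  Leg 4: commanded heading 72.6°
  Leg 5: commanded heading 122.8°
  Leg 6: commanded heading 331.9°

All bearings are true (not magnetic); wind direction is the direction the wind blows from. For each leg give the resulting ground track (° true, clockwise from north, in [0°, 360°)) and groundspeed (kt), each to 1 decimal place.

Leg 1: track=147.9°, groundspeed=155.2 kt
Leg 2: track=167.3°, groundspeed=153.3 kt
Leg 3: track=287.7°, groundspeed=211.8 kt
Leg 4: track=60.9°, groundspeed=202.3 kt
Leg 5: track=112.8°, groundspeed=167.8 kt
Leg 6: track=334.6°, groundspeed=234.4 kt

Leg 1: heading 152.0°; drift -4.1° → track 147.9°, groundspeed 155.2 kt
Leg 2: heading 167.4°; drift -0.1° → track 167.3°, groundspeed 153.3 kt
Leg 3: heading 277.1°; drift +10.6° → track 287.7°, groundspeed 211.8 kt
Leg 4: heading 72.6°; drift -11.7° → track 60.9°, groundspeed 202.3 kt
Leg 5: heading 122.8°; drift -10.0° → track 112.8°, groundspeed 167.8 kt
Leg 6: heading 331.9°; drift +2.7° → track 334.6°, groundspeed 234.4 kt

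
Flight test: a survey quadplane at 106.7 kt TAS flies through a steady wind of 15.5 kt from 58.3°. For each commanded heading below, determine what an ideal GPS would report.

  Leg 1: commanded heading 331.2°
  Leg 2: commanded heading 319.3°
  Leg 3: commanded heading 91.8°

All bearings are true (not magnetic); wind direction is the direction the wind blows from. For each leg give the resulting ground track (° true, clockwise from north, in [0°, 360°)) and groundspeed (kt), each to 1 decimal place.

Leg 1: track=322.9°, groundspeed=107.0 kt
Leg 2: track=311.3°, groundspeed=110.2 kt
Leg 3: track=97.0°, groundspeed=94.2 kt

Leg 1: heading 331.2°; drift -8.3° → track 322.9°, groundspeed 107.0 kt
Leg 2: heading 319.3°; drift -8.0° → track 311.3°, groundspeed 110.2 kt
Leg 3: heading 91.8°; drift +5.2° → track 97.0°, groundspeed 94.2 kt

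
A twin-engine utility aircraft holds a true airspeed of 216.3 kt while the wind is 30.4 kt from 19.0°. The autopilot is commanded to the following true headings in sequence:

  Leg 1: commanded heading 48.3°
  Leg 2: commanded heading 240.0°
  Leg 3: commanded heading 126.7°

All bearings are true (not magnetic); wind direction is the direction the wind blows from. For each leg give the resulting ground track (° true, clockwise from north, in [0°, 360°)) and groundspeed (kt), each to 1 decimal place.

Leg 1: heading 48.3°; drift +4.5° → track 52.8°, groundspeed 190.4 kt
Leg 2: heading 240.0°; drift -4.8° → track 235.2°, groundspeed 240.1 kt
Leg 3: heading 126.7°; drift +7.3° → track 134.0°, groundspeed 227.4 kt

Leg 1: track=52.8°, groundspeed=190.4 kt
Leg 2: track=235.2°, groundspeed=240.1 kt
Leg 3: track=134.0°, groundspeed=227.4 kt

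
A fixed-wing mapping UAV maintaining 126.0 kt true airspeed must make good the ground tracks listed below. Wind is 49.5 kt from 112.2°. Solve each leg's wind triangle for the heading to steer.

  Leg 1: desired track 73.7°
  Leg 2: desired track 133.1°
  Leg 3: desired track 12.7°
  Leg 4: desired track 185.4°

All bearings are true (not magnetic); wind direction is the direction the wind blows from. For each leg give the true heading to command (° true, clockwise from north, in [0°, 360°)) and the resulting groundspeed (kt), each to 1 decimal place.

Leg 1: heading=87.9°, groundspeed=83.4 kt
Leg 2: heading=125.0°, groundspeed=78.5 kt
Leg 3: heading=35.5°, groundspeed=124.3 kt
Leg 4: heading=163.3°, groundspeed=102.4 kt

Leg 1: desired track 73.7°; wind correction +14.2° → command heading 87.9°, groundspeed 83.4 kt
Leg 2: desired track 133.1°; wind correction -8.1° → command heading 125.0°, groundspeed 78.5 kt
Leg 3: desired track 12.7°; wind correction +22.8° → command heading 35.5°, groundspeed 124.3 kt
Leg 4: desired track 185.4°; wind correction -22.1° → command heading 163.3°, groundspeed 102.4 kt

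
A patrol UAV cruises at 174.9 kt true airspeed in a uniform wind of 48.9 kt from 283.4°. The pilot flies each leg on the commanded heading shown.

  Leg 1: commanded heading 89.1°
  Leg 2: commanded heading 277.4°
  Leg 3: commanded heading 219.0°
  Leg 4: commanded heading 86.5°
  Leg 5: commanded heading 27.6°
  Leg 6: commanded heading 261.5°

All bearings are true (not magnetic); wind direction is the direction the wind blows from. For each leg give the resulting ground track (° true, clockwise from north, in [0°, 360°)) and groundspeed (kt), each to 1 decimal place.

Leg 1: heading 89.1°; drift +3.1° → track 92.2°, groundspeed 222.6 kt
Leg 2: heading 277.4°; drift -2.3° → track 275.1°, groundspeed 126.4 kt
Leg 3: heading 219.0°; drift -16.0° → track 203.0°, groundspeed 160.0 kt
Leg 4: heading 86.5°; drift +3.7° → track 90.2°, groundspeed 222.1 kt
Leg 5: heading 27.6°; drift +14.2° → track 41.8°, groundspeed 192.8 kt
Leg 6: heading 261.5°; drift -8.0° → track 253.5°, groundspeed 130.8 kt

Leg 1: track=92.2°, groundspeed=222.6 kt
Leg 2: track=275.1°, groundspeed=126.4 kt
Leg 3: track=203.0°, groundspeed=160.0 kt
Leg 4: track=90.2°, groundspeed=222.1 kt
Leg 5: track=41.8°, groundspeed=192.8 kt
Leg 6: track=253.5°, groundspeed=130.8 kt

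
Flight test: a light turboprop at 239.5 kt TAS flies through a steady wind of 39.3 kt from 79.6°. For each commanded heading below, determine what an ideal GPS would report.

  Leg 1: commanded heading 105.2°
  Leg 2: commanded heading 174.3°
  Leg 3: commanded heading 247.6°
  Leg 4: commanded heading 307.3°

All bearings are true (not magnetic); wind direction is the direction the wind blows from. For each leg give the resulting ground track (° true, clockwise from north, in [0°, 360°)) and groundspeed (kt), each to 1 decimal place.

Leg 1: track=110.0°, groundspeed=204.8 kt
Leg 2: track=183.5°, groundspeed=245.9 kt
Leg 3: track=249.3°, groundspeed=278.1 kt
Leg 4: track=301.1°, groundspeed=267.5 kt

Leg 1: heading 105.2°; drift +4.8° → track 110.0°, groundspeed 204.8 kt
Leg 2: heading 174.3°; drift +9.2° → track 183.5°, groundspeed 245.9 kt
Leg 3: heading 247.6°; drift +1.7° → track 249.3°, groundspeed 278.1 kt
Leg 4: heading 307.3°; drift -6.2° → track 301.1°, groundspeed 267.5 kt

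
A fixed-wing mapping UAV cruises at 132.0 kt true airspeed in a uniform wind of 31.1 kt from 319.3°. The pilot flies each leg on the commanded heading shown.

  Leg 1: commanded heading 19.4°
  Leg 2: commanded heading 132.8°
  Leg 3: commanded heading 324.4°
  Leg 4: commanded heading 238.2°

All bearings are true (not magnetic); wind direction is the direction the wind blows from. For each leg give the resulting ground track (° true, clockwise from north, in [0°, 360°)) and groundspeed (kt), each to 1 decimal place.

Leg 1: heading 19.4°; drift +13.0° → track 32.4°, groundspeed 119.6 kt
Leg 2: heading 132.8°; drift +1.2° → track 134.0°, groundspeed 162.9 kt
Leg 3: heading 324.4°; drift +1.6° → track 326.0°, groundspeed 101.1 kt
Leg 4: heading 238.2°; drift -13.6° → track 224.6°, groundspeed 130.8 kt

Leg 1: track=32.4°, groundspeed=119.6 kt
Leg 2: track=134.0°, groundspeed=162.9 kt
Leg 3: track=326.0°, groundspeed=101.1 kt
Leg 4: track=224.6°, groundspeed=130.8 kt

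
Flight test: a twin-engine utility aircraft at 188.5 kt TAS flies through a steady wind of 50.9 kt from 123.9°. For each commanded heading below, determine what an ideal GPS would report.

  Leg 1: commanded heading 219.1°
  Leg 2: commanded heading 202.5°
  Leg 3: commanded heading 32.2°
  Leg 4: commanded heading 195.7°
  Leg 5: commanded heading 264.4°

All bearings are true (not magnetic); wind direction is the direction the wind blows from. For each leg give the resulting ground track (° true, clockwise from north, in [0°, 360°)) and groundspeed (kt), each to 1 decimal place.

Leg 1: track=233.8°, groundspeed=199.7 kt
Leg 2: track=218.1°, groundspeed=185.3 kt
Leg 3: track=17.2°, groundspeed=196.7 kt
Leg 4: track=211.3°, groundspeed=179.2 kt
Leg 5: track=272.5°, groundspeed=230.1 kt

Leg 1: heading 219.1°; drift +14.7° → track 233.8°, groundspeed 199.7 kt
Leg 2: heading 202.5°; drift +15.6° → track 218.1°, groundspeed 185.3 kt
Leg 3: heading 32.2°; drift -15.0° → track 17.2°, groundspeed 196.7 kt
Leg 4: heading 195.7°; drift +15.6° → track 211.3°, groundspeed 179.2 kt
Leg 5: heading 264.4°; drift +8.1° → track 272.5°, groundspeed 230.1 kt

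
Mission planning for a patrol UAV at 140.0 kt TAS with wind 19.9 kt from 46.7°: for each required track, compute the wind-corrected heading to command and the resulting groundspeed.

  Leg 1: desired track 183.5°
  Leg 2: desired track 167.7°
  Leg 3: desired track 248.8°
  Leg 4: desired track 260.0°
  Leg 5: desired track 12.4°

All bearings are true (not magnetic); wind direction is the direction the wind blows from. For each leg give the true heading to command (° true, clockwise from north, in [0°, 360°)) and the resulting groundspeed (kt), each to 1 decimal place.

Leg 1: heading=177.9°, groundspeed=153.8 kt
Leg 2: heading=160.7°, groundspeed=149.2 kt
Leg 3: heading=251.9°, groundspeed=158.2 kt
Leg 4: heading=264.5°, groundspeed=156.2 kt
Leg 5: heading=17.0°, groundspeed=123.1 kt

Leg 1: desired track 183.5°; wind correction -5.6° → command heading 177.9°, groundspeed 153.8 kt
Leg 2: desired track 167.7°; wind correction -7.0° → command heading 160.7°, groundspeed 149.2 kt
Leg 3: desired track 248.8°; wind correction +3.1° → command heading 251.9°, groundspeed 158.2 kt
Leg 4: desired track 260.0°; wind correction +4.5° → command heading 264.5°, groundspeed 156.2 kt
Leg 5: desired track 12.4°; wind correction +4.6° → command heading 17.0°, groundspeed 123.1 kt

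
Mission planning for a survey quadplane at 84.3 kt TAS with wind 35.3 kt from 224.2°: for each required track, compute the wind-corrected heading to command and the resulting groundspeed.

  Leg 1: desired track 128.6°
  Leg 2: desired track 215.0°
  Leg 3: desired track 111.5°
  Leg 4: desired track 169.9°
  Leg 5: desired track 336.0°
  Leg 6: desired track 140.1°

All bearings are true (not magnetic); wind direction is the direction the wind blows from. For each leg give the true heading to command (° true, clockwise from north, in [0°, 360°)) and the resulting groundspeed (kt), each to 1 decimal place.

Leg 1: desired track 128.6°; wind correction +24.6° → command heading 153.2°, groundspeed 80.1 kt
Leg 2: desired track 215.0°; wind correction +3.8° → command heading 218.8°, groundspeed 49.3 kt
Leg 3: desired track 111.5°; wind correction +22.7° → command heading 134.2°, groundspeed 91.4 kt
Leg 4: desired track 169.9°; wind correction +19.9° → command heading 189.8°, groundspeed 58.7 kt
Leg 5: desired track 336.0°; wind correction -22.9° → command heading 313.1°, groundspeed 90.8 kt
Leg 6: desired track 140.1°; wind correction +24.6° → command heading 164.7°, groundspeed 73.0 kt

Leg 1: heading=153.2°, groundspeed=80.1 kt
Leg 2: heading=218.8°, groundspeed=49.3 kt
Leg 3: heading=134.2°, groundspeed=91.4 kt
Leg 4: heading=189.8°, groundspeed=58.7 kt
Leg 5: heading=313.1°, groundspeed=90.8 kt
Leg 6: heading=164.7°, groundspeed=73.0 kt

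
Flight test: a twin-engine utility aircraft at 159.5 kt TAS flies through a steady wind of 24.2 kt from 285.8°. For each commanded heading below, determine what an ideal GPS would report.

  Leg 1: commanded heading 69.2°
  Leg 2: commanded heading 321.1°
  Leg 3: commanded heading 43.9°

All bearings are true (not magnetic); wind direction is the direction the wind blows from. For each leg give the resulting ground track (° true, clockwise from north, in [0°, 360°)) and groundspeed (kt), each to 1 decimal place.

Leg 1: heading 69.2°; drift +4.6° → track 73.8°, groundspeed 179.5 kt
Leg 2: heading 321.1°; drift +5.7° → track 326.8°, groundspeed 140.4 kt
Leg 3: heading 43.9°; drift +7.1° → track 51.0°, groundspeed 172.2 kt

Leg 1: track=73.8°, groundspeed=179.5 kt
Leg 2: track=326.8°, groundspeed=140.4 kt
Leg 3: track=51.0°, groundspeed=172.2 kt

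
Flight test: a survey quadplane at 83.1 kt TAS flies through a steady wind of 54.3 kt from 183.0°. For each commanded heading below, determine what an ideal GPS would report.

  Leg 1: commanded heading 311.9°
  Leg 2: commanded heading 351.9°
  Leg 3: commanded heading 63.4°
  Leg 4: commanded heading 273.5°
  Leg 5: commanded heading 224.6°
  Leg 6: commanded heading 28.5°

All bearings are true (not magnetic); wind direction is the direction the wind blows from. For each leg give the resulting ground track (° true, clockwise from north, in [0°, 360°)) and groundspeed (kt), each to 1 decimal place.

Leg 1: heading 311.9°; drift +19.8° → track 331.7°, groundspeed 124.6 kt
Leg 2: heading 351.9°; drift +4.4° → track 356.3°, groundspeed 136.8 kt
Leg 3: heading 63.4°; drift -23.2° → track 40.2°, groundspeed 119.6 kt
Leg 4: heading 273.5°; drift +33.0° → track 306.5°, groundspeed 99.7 kt
Leg 5: heading 224.6°; drift +40.3° → track 264.9°, groundspeed 55.7 kt
Leg 6: heading 28.5°; drift -10.0° → track 18.5°, groundspeed 134.2 kt

Leg 1: track=331.7°, groundspeed=124.6 kt
Leg 2: track=356.3°, groundspeed=136.8 kt
Leg 3: track=40.2°, groundspeed=119.6 kt
Leg 4: track=306.5°, groundspeed=99.7 kt
Leg 5: track=264.9°, groundspeed=55.7 kt
Leg 6: track=18.5°, groundspeed=134.2 kt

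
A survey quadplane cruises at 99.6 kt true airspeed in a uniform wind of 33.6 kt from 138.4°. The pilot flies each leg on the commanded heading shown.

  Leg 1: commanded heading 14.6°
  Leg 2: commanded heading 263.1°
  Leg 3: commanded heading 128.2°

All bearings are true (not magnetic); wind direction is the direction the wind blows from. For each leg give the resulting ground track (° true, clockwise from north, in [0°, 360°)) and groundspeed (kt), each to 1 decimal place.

Leg 1: track=1.3°, groundspeed=121.5 kt
Leg 2: track=276.2°, groundspeed=121.9 kt
Leg 3: track=123.1°, groundspeed=66.8 kt

Leg 1: heading 14.6°; drift -13.3° → track 1.3°, groundspeed 121.5 kt
Leg 2: heading 263.1°; drift +13.1° → track 276.2°, groundspeed 121.9 kt
Leg 3: heading 128.2°; drift -5.1° → track 123.1°, groundspeed 66.8 kt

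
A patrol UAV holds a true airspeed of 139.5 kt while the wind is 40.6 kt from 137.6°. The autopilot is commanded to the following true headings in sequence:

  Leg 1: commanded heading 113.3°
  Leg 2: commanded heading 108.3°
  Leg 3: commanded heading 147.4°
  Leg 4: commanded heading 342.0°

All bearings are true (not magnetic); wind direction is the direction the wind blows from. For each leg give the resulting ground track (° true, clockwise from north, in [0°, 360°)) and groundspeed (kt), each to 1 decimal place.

Leg 1: heading 113.3°; drift -9.3° → track 104.0°, groundspeed 103.8 kt
Leg 2: heading 108.3°; drift -10.8° → track 97.5°, groundspeed 106.0 kt
Leg 3: heading 147.4°; drift +4.0° → track 151.4°, groundspeed 99.7 kt
Leg 4: heading 342.0°; drift -5.4° → track 336.6°, groundspeed 177.3 kt

Leg 1: track=104.0°, groundspeed=103.8 kt
Leg 2: track=97.5°, groundspeed=106.0 kt
Leg 3: track=151.4°, groundspeed=99.7 kt
Leg 4: track=336.6°, groundspeed=177.3 kt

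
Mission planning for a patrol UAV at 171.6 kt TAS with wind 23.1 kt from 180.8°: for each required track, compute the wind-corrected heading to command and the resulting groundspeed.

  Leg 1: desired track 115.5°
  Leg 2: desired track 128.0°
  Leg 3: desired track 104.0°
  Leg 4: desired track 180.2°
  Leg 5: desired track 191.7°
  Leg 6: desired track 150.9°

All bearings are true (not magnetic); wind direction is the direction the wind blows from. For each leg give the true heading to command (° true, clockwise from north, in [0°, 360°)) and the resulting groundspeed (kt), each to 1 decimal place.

Leg 1: desired track 115.5°; wind correction +7.0° → command heading 122.5°, groundspeed 160.7 kt
Leg 2: desired track 128.0°; wind correction +6.2° → command heading 134.2°, groundspeed 156.6 kt
Leg 3: desired track 104.0°; wind correction +7.5° → command heading 111.5°, groundspeed 164.8 kt
Leg 4: desired track 180.2°; wind correction +0.1° → command heading 180.3°, groundspeed 148.5 kt
Leg 5: desired track 191.7°; wind correction -1.5° → command heading 190.2°, groundspeed 148.9 kt
Leg 6: desired track 150.9°; wind correction +3.8° → command heading 154.7°, groundspeed 151.2 kt

Leg 1: heading=122.5°, groundspeed=160.7 kt
Leg 2: heading=134.2°, groundspeed=156.6 kt
Leg 3: heading=111.5°, groundspeed=164.8 kt
Leg 4: heading=180.3°, groundspeed=148.5 kt
Leg 5: heading=190.2°, groundspeed=148.9 kt
Leg 6: heading=154.7°, groundspeed=151.2 kt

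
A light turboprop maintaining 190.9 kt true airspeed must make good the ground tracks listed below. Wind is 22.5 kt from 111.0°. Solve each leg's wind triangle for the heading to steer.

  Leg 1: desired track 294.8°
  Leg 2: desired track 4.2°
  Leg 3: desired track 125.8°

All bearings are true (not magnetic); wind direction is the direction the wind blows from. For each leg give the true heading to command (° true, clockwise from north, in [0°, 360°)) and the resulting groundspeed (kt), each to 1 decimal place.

Leg 1: desired track 294.8°; wind correction +0.4° → command heading 295.2°, groundspeed 213.3 kt
Leg 2: desired track 4.2°; wind correction +6.5° → command heading 10.7°, groundspeed 196.2 kt
Leg 3: desired track 125.8°; wind correction -1.7° → command heading 124.1°, groundspeed 169.1 kt

Leg 1: heading=295.2°, groundspeed=213.3 kt
Leg 2: heading=10.7°, groundspeed=196.2 kt
Leg 3: heading=124.1°, groundspeed=169.1 kt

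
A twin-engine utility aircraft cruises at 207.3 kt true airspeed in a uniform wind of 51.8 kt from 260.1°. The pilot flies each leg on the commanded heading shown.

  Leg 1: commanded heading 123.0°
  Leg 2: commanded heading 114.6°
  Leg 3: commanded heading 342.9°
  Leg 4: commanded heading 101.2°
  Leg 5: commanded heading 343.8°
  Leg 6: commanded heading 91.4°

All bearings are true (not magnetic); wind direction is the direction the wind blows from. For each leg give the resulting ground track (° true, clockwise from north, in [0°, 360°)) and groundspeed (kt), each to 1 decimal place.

Leg 1: heading 123.0°; drift -8.2° → track 114.8°, groundspeed 247.8 kt
Leg 2: heading 114.6°; drift -6.7° → track 107.9°, groundspeed 251.7 kt
Leg 3: heading 342.9°; drift +14.4° → track 357.3°, groundspeed 207.3 kt
Leg 4: heading 101.2°; drift -4.2° → track 97.0°, groundspeed 256.3 kt
Leg 5: heading 343.8°; drift +14.3° → track 358.1°, groundspeed 208.1 kt
Leg 6: heading 91.4°; drift -2.3° → track 89.1°, groundspeed 258.3 kt

Leg 1: track=114.8°, groundspeed=247.8 kt
Leg 2: track=107.9°, groundspeed=251.7 kt
Leg 3: track=357.3°, groundspeed=207.3 kt
Leg 4: track=97.0°, groundspeed=256.3 kt
Leg 5: track=358.1°, groundspeed=208.1 kt
Leg 6: track=89.1°, groundspeed=258.3 kt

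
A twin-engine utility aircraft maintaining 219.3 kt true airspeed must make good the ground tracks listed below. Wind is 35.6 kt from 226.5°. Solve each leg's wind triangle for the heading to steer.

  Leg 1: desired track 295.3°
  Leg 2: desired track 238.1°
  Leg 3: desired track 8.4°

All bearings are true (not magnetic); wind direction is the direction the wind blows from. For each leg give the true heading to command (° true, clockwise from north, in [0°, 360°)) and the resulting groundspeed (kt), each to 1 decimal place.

Leg 1: desired track 295.3°; wind correction -8.7° → command heading 286.6°, groundspeed 203.9 kt
Leg 2: desired track 238.1°; wind correction -1.9° → command heading 236.2°, groundspeed 184.3 kt
Leg 3: desired track 8.4°; wind correction -5.7° → command heading 2.7°, groundspeed 246.2 kt

Leg 1: heading=286.6°, groundspeed=203.9 kt
Leg 2: heading=236.2°, groundspeed=184.3 kt
Leg 3: heading=2.7°, groundspeed=246.2 kt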